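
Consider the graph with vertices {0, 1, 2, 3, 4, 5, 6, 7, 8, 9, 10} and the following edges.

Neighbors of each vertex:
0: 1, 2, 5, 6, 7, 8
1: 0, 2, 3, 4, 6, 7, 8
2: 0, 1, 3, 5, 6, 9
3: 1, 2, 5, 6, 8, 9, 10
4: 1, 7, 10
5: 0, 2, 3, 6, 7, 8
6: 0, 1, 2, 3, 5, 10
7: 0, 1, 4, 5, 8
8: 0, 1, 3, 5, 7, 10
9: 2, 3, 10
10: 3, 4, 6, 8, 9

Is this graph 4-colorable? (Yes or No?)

Yes

The chromatic number is 4. 2, 3, 5, 6 form a clique, so at least 4 colors are needed.
One proper 4-coloring: 0=a, 1=b, 2=c, 3=a, 4=a, 5=b, 6=d, 7=d, 8=c, 9=d, 10=b.
That is already a proper 4-coloring.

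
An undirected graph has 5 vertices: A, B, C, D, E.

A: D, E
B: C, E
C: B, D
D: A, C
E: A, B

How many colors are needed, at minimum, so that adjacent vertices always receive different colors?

3

The cycle B-E-A-D-C-B has odd length 5, so it cannot be 2-colored; at least 3 colors are needed.
3 colors suffice: color red → {A, C}; color blue → {D, E}; color green → {B}. Each edge has distinct colors on its endpoints.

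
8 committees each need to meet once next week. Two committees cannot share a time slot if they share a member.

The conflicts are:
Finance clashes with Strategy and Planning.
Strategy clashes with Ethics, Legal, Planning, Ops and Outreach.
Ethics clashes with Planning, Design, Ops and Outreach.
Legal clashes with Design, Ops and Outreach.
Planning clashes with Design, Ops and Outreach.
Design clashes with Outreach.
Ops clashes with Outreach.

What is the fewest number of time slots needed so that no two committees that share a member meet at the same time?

Strategy, Ethics, Planning, Ops, Outreach pairwise conflict, so at least 5 time slots are needed.
A valid assignment using 5 time slots: Finance=2, Strategy=3, Ethics=5, Legal=1, Planning=1, Design=3, Ops=4, Outreach=2. Each listed conflict is separated.

5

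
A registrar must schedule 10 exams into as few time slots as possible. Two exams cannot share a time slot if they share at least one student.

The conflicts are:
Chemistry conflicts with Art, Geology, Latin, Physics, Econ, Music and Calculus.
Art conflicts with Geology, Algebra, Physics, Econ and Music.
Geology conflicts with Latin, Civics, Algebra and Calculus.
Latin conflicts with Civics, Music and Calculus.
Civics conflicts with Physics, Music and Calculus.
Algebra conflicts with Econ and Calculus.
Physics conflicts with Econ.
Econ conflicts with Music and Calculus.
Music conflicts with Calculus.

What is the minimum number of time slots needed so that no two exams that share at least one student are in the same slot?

Chemistry, Art, Econ, Music are mutually in conflict, so at least 4 time slots are needed.
4 time slots suffice: time slot 1 → {Chemistry, Civics, Algebra}; time slot 2 → {Art, Calculus}; time slot 3 → {Latin, Econ}; time slot 4 → {Geology, Physics, Music}. Every pair that conflicts lands in different time slots.

4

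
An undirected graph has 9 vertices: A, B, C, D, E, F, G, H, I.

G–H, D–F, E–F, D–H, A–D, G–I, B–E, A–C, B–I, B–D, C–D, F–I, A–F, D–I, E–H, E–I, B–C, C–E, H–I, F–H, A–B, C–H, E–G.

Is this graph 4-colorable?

The chromatic number is 4. D, F, H, I are mutually adjacent (a clique of size 4), so at least 4 colors are needed.
A valid assignment using 4 colors: A=red, B=blue, C=yellow, D=green, E=green, F=yellow, G=yellow, H=blue, I=red.
That is already a proper 4-coloring.

Yes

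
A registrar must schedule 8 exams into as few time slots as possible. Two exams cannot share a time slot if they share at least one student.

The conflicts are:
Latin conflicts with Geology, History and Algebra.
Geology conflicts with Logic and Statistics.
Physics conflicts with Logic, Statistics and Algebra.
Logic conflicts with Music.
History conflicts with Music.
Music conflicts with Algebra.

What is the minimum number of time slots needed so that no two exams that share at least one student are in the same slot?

3

The cycle History-Latin-Geology-Logic-Music-History has odd length 5, so it cannot be 2-colored; at least 3 time slots are needed.
3 time slots suffice: time slot 1 → {Geology, History, Algebra}; time slot 2 → {Latin, Physics, Music}; time slot 3 → {Logic, Statistics}. Each listed conflict is separated.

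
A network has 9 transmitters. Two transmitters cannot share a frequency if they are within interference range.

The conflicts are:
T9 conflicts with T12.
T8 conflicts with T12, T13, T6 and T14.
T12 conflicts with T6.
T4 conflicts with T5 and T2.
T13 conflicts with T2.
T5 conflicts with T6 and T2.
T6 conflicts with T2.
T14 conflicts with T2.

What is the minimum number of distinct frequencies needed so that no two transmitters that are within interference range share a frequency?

3

T5, T6, T2 are mutually in conflict, so at least 3 frequencies are needed.
3 frequencies suffice: T9=1, T8=1, T12=3, T4=2, T13=2, T5=3, T6=2, T14=2, T2=1. Every pair that conflicts lands in different frequencies.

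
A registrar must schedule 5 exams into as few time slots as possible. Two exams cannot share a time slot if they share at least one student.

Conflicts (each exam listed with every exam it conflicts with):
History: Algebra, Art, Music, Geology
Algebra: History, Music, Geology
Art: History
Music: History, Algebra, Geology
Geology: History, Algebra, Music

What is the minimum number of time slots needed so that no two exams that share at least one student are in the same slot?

4

History, Algebra, Music, Geology pairwise conflict, so at least 4 time slots are needed.
4 time slots suffice: time slot 1 → {History}; time slot 2 → {Algebra, Art}; time slot 3 → {Music}; time slot 4 → {Geology}. No two conflicting exams share a time slot.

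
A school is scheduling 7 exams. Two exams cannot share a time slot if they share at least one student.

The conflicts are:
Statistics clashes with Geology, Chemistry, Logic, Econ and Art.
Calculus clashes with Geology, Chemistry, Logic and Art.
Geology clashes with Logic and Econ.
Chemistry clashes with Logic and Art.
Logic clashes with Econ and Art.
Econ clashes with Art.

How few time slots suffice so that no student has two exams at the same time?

Calculus, Chemistry, Logic, Art are mutually in conflict, so at least 4 time slots are needed.
4 time slots suffice: time slot 1 → {Logic}; time slot 2 → {Geology, Art}; time slot 3 → {Statistics, Calculus}; time slot 4 → {Chemistry, Econ}. Every pair that conflicts lands in different time slots.

4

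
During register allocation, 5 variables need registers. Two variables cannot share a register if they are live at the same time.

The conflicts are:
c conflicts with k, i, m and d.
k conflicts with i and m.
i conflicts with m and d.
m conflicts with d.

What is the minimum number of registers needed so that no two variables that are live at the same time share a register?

c, i, m, d all conflict with each other, so at least 4 registers are needed.
4 registers suffice: register 1 → {m}; register 2 → {c}; register 3 → {i}; register 4 → {k, d}. Every pair that conflicts lands in different registers.

4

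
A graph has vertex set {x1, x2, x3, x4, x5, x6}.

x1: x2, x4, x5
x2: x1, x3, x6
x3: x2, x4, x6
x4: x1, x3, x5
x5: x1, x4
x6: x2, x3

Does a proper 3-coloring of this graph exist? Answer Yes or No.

Yes

The chromatic number is 3. x2, x3, x6 form a triangle, so at least 3 colors are needed.
A valid assignment using 3 colors: x1=2, x2=1, x3=2, x4=1, x5=3, x6=3.
That is already a proper 3-coloring.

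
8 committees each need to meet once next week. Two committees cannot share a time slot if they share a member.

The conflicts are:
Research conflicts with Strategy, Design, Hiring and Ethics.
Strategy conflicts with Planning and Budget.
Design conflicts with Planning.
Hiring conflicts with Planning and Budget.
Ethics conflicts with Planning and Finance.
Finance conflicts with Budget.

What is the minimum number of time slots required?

3

The cycle Ethics-Planning-Hiring-Budget-Finance-Ethics has odd length 5, so it cannot be 2-colored; at least 3 time slots are needed.
A valid assignment using 3 time slots: Research=1, Strategy=2, Design=2, Hiring=2, Ethics=2, Planning=1, Finance=3, Budget=1. Every pair that conflicts lands in different time slots.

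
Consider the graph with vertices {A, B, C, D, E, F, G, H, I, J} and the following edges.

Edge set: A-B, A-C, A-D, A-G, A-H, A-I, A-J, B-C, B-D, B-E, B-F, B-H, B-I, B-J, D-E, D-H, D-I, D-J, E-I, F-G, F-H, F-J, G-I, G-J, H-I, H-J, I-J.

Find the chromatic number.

6

A, B, D, H, I, J are mutually adjacent (a clique of size 6), so at least 6 colors are needed.
A valid assignment using 6 colors: A=3, B=1, C=2, D=6, E=3, F=2, G=1, H=5, I=2, J=4. Each edge has distinct colors on its endpoints.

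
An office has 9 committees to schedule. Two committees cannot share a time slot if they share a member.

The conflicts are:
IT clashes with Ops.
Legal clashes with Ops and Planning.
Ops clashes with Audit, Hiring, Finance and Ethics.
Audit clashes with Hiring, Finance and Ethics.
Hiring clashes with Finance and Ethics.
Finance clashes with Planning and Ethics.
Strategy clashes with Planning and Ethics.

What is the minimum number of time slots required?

5

Ops, Audit, Hiring, Finance, Ethics are mutually in conflict, so at least 5 time slots are needed.
5 time slots suffice: IT=2, Legal=2, Ops=1, Audit=4, Hiring=5, Finance=2, Strategy=2, Planning=1, Ethics=3. Every pair that conflicts lands in different time slots.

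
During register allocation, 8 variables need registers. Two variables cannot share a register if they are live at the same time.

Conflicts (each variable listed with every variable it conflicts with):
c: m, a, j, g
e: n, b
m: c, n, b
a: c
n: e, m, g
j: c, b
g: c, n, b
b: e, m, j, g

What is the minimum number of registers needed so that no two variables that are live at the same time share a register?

2

c and a conflict, so at least 2 registers are needed.
A valid assignment using 2 registers: c=1, e=2, m=2, a=2, n=1, j=2, g=2, b=1. No two conflicting variables share a register.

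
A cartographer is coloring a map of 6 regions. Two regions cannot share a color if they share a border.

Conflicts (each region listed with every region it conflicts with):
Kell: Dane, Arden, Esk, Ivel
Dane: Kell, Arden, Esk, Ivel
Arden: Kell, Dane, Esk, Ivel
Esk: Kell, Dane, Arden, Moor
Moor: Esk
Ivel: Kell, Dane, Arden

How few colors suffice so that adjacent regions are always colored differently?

Kell, Dane, Arden, Ivel are mutually in conflict, so at least 4 colors are needed.
4 colors suffice: color 1 → {Dane, Moor}; color 2 → {Esk, Ivel}; color 3 → {Kell}; color 4 → {Arden}. No two conflicting regions share a color.

4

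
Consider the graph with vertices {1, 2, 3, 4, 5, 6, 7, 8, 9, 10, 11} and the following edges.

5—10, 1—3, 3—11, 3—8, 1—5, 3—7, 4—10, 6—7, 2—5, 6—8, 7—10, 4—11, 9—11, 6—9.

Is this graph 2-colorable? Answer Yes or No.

The cycle 8-6-9-11-3-8 has odd length 5, so it cannot be 2-colored; at least 3 colors are needed.
So 2 colors are not enough.

No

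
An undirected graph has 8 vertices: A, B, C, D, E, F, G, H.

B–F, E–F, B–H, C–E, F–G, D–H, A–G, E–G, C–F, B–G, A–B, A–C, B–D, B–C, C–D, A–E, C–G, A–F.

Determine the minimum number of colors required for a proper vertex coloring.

5

A, C, E, F, G are mutually adjacent (a clique of size 5), so at least 5 colors are needed.
5 colors suffice: A=4, B=2, C=1, D=3, E=2, F=3, G=5, H=1. Each edge has distinct colors on its endpoints.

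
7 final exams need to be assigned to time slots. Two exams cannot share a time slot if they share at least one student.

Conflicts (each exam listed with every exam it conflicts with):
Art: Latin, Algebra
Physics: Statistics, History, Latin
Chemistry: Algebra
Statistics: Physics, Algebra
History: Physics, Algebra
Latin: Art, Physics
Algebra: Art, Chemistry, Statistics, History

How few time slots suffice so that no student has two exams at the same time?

The cycle Algebra-History-Physics-Latin-Art-Algebra has odd length 5, so it cannot be 2-colored; at least 3 time slots are needed.
3 time slots suffice: time slot 1 → {Physics, Algebra}; time slot 2 → {Chemistry, Statistics, History, Latin}; time slot 3 → {Art}. Every pair that conflicts lands in different time slots.

3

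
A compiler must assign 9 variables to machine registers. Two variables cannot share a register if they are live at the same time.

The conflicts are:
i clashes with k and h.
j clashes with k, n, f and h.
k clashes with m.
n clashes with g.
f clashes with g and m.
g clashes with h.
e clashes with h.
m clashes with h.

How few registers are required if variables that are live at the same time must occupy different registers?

f and g conflict, so at least 2 registers are needed.
2 registers suffice: i=2, j=2, k=1, n=1, f=1, g=2, e=2, m=2, h=1. Every pair that conflicts lands in different registers.

2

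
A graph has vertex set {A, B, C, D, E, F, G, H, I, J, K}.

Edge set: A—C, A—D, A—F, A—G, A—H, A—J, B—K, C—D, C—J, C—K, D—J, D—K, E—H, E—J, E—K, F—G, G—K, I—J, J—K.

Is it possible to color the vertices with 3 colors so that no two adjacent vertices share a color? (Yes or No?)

A, C, D, J are pairwise adjacent (a clique of size 4), so at least 4 colors are needed.
So 3 colors are not enough.

No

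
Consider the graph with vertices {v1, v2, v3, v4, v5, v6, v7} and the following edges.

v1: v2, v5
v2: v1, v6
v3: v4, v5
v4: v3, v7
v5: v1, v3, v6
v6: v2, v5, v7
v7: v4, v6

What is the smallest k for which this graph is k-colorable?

The cycle v4-v7-v6-v5-v3-v4 has odd length 5, so it cannot be 2-colored; at least 3 colors are needed.
A valid assignment using 3 colors: v1=R, v2=B, v3=R, v4=G, v5=B, v6=R, v7=B. Each edge has distinct colors on its endpoints.

3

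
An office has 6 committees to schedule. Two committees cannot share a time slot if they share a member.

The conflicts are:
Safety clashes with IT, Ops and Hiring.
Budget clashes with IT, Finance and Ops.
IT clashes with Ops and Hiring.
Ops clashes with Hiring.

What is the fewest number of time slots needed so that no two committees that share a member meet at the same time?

4

Safety, IT, Ops, Hiring pairwise conflict, so at least 4 time slots are needed.
4 time slots suffice: time slot 1 → {IT, Finance}; time slot 2 → {Ops}; time slot 3 → {Budget, Hiring}; time slot 4 → {Safety}. Every pair that conflicts lands in different time slots.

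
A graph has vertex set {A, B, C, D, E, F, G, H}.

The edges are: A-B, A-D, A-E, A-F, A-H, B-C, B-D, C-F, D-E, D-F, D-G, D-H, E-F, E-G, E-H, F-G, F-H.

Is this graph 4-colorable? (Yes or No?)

A, D, E, F, H are mutually adjacent (a clique of size 5), so at least 5 colors are needed.
So 4 colors are not enough.

No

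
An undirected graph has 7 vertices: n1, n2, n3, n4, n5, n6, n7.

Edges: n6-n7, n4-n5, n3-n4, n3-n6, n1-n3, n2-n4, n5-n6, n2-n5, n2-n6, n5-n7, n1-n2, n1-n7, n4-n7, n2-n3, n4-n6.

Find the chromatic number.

n2, n4, n5, n6 form a clique, so at least 4 colors are needed.
4 colors suffice: n1=red, n2=blue, n3=yellow, n4=green, n5=yellow, n6=red, n7=blue. Each edge has distinct colors on its endpoints.

4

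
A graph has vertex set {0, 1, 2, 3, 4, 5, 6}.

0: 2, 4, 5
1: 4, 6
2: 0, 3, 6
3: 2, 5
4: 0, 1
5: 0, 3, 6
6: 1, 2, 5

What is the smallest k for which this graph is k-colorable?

The cycle 1-6-5-0-4-1 has odd length 5, so it cannot be 2-colored; at least 3 colors are needed.
3 colors suffice: color a → {2, 4, 5}; color b → {0, 3, 6}; color c → {1}. Each edge has distinct colors on its endpoints.

3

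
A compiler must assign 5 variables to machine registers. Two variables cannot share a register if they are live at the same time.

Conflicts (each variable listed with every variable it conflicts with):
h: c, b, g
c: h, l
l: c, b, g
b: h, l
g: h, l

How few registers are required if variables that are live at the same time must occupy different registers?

2

h and g conflict, so at least 2 registers are needed.
2 registers suffice: h=1, c=2, l=1, b=2, g=2. No two conflicting variables share a register.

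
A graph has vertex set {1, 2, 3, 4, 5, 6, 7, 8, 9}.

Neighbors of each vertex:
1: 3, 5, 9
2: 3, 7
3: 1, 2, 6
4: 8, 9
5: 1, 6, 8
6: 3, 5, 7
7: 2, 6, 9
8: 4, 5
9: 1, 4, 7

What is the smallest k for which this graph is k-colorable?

3

The cycle 7-6-3-1-9-7 has odd length 5, so it cannot be 2-colored; at least 3 colors are needed.
3 colors suffice: 1=b, 2=b, 3=a, 4=a, 5=a, 6=b, 7=a, 8=b, 9=c. Each edge has distinct colors on its endpoints.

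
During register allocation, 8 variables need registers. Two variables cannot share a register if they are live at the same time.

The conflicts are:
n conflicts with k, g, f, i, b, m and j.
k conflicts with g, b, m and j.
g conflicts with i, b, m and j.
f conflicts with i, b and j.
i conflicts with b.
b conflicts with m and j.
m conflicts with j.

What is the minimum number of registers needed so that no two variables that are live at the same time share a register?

6

n, k, g, b, m, j are mutually in conflict, so at least 6 registers are needed.
6 registers suffice: register 1 → {n}; register 2 → {b}; register 3 → {i, j}; register 4 → {g, f}; register 5 → {k}; register 6 → {m}. Every pair that conflicts lands in different registers.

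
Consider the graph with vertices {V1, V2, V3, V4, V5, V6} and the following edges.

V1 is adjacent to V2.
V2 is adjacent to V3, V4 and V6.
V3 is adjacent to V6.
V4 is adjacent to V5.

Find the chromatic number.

V2, V3, V6 are mutually adjacent, so at least 3 colors are needed.
3 colors suffice: color 1 → {V2, V5}; color 2 → {V1, V3, V4}; color 3 → {V6}. Every edge joins two different colors.

3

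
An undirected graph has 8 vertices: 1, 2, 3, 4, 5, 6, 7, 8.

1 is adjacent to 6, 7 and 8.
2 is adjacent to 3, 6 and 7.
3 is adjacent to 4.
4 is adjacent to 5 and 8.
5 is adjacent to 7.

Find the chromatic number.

The cycle 7-5-4-8-1-7 has odd length 5, so it cannot be 2-colored; at least 3 colors are needed.
3 colors suffice: 1=a, 2=a, 3=b, 4=a, 5=c, 6=b, 7=b, 8=b. No two adjacent vertices share a color.

3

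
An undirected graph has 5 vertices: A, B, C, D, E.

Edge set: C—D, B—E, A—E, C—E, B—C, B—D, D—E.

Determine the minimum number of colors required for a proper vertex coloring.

B, C, D, E are pairwise adjacent (a clique of size 4), so at least 4 colors are needed.
4 colors suffice: color red → {E}; color blue → {A, D}; color green → {B}; color yellow → {C}. No two adjacent vertices share a color.

4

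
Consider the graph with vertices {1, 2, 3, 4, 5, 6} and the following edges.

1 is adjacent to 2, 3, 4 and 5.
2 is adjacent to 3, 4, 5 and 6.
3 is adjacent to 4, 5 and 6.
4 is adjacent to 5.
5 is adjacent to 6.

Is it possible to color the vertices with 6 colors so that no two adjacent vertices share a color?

Yes

The chromatic number is 5. 1, 2, 3, 4, 5 form a clique, so at least 5 colors are needed.
A valid assignment using 5 colors: 1=d, 2=b, 3=c, 4=e, 5=a, 6=d.
Since 6 ≥ 5, a proper 6-coloring certainly exists.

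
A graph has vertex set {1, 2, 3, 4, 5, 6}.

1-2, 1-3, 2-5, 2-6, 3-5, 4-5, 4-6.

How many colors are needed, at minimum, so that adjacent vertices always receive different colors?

1 and 2 are adjacent, so at least 2 colors are needed.
One proper 2-coloring: 1=blue, 2=red, 3=red, 4=red, 5=blue, 6=blue. Each edge has distinct colors on its endpoints.

2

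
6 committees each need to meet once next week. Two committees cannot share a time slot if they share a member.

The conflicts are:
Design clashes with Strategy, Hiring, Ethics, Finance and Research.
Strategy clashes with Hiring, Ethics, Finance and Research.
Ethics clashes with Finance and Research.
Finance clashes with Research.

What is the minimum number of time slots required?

5

Design, Strategy, Ethics, Finance, Research are mutually in conflict, so at least 5 time slots are needed.
5 time slots suffice: time slot 1 → {Strategy}; time slot 2 → {Design}; time slot 3 → {Hiring, Finance}; time slot 4 → {Research}; time slot 5 → {Ethics}. Each listed conflict is separated.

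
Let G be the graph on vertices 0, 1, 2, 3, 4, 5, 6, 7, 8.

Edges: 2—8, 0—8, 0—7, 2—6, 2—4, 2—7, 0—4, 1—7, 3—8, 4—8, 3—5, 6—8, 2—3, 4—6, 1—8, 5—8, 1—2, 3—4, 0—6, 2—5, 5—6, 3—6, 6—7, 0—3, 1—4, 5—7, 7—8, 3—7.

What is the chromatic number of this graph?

2, 3, 5, 6, 7, 8 are pairwise adjacent (a clique of size 6), so at least 6 colors are needed.
6 colors suffice: color red → {8}; color blue → {0, 2}; color green → {1, 3}; color yellow → {6}; color purple → {4, 7}; color orange → {5}. No two adjacent vertices share a color.

6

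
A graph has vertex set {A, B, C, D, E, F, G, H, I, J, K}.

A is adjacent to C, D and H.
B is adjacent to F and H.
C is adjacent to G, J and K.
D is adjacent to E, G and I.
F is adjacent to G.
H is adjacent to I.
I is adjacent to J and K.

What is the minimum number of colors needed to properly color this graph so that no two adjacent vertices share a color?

The cycle A-H-I-K-C-A has odd length 5, so it cannot be 2-colored; at least 3 colors are needed.
3 colors suffice: color red → {B, C, E, I}; color blue → {D, F, H, J, K}; color green → {A, G}. No two adjacent vertices share a color.

3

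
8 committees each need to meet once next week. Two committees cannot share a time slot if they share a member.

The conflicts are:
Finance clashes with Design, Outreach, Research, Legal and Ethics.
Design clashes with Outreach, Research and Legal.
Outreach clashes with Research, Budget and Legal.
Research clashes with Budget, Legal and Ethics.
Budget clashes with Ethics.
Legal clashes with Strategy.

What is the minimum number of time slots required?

Finance, Design, Outreach, Research, Legal all conflict with each other, so at least 5 time slots are needed.
5 time slots suffice: Finance=2, Design=5, Outreach=3, Research=1, Budget=2, Legal=4, Strategy=1, Ethics=3. Every pair that conflicts lands in different time slots.

5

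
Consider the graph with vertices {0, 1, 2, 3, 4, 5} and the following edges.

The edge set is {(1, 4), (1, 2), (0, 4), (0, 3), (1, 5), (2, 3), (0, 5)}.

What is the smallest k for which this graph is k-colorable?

3

The cycle 4-1-2-3-0-4 has odd length 5, so it cannot be 2-colored; at least 3 colors are needed.
A valid assignment using 3 colors: 0=a, 1=a, 2=b, 3=c, 4=b, 5=b. Every edge joins two different colors.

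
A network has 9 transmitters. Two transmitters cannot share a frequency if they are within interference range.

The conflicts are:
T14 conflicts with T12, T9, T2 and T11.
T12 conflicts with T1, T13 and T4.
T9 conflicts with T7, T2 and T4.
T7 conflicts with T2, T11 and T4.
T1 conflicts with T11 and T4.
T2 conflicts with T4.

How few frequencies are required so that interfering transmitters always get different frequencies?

T9, T7, T2, T4 all conflict with each other, so at least 4 frequencies are needed.
4 frequencies suffice: frequency 1 → {T14, T13, T4}; frequency 2 → {T12, T9, T11}; frequency 3 → {T7, T1}; frequency 4 → {T2}. Each listed conflict is separated.

4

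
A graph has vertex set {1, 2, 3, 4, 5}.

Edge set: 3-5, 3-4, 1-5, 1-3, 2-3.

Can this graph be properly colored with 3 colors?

The chromatic number is 3. 1, 3, 5 form a triangle, so at least 3 colors are needed.
One proper 3-coloring: 1=c, 2=b, 3=a, 4=b, 5=b.
That is already a proper 3-coloring.

Yes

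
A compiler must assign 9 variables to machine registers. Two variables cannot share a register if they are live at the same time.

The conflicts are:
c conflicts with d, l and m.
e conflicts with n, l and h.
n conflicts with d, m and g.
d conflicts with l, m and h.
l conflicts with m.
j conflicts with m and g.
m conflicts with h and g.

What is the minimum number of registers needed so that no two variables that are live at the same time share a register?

c, d, l, m pairwise conflict, so at least 4 registers are needed.
4 registers suffice: c=4, e=1, n=3, d=2, l=3, j=3, m=1, h=3, g=2. Each listed conflict is separated.

4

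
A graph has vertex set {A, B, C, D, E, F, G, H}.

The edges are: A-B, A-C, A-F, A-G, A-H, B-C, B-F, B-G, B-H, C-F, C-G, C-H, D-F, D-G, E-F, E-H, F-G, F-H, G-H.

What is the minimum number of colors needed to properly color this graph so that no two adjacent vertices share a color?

6

A, B, C, F, G, H form a clique, so at least 6 colors are needed.
6 colors suffice: A=4, B=5, C=6, D=3, E=2, F=1, G=2, H=3. No two adjacent vertices share a color.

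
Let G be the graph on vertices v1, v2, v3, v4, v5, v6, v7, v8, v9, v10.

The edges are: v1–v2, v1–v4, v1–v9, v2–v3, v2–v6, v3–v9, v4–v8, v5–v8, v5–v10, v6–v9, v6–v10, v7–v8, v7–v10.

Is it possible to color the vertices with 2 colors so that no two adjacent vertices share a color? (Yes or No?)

No

The cycle v8-v4-v1-v2-v6-v10-v5-v8 has odd length 7, so it cannot be 2-colored; at least 3 colors are needed.
So 2 colors are not enough.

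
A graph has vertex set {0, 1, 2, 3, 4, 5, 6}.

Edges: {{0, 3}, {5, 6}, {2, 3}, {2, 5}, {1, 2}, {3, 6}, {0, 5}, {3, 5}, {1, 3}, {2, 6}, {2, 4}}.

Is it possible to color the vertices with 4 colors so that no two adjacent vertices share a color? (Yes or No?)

Yes

The chromatic number is 4. 2, 3, 5, 6 are pairwise adjacent (a clique of size 4), so at least 4 colors are needed.
A valid assignment using 4 colors: 0=blue, 1=green, 2=blue, 3=red, 4=red, 5=green, 6=yellow.
That is already a proper 4-coloring.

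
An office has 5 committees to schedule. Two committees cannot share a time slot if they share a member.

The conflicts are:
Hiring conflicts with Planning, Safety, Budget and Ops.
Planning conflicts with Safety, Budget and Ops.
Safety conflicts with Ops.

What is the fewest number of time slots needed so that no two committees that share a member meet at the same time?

4

Hiring, Planning, Safety, Ops are mutually in conflict, so at least 4 time slots are needed.
4 time slots suffice: Hiring=2, Planning=1, Safety=4, Budget=3, Ops=3. No two conflicting committees share a time slot.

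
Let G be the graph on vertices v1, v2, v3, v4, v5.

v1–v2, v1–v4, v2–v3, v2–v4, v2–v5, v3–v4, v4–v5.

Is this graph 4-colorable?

The chromatic number is 3. v2, v3, v4 form a triangle, so at least 3 colors are needed.
A valid assignment using 3 colors: v1=green, v2=red, v3=green, v4=blue, v5=green.
Since 4 ≥ 3, a proper 4-coloring certainly exists.

Yes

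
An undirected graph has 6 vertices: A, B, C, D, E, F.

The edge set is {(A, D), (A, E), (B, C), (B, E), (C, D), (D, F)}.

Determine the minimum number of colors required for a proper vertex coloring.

3

The cycle A-E-B-C-D-A has odd length 5, so it cannot be 2-colored; at least 3 colors are needed.
3 colors suffice: color 1 → {B, D}; color 2 → {C, E, F}; color 3 → {A}. No two adjacent vertices share a color.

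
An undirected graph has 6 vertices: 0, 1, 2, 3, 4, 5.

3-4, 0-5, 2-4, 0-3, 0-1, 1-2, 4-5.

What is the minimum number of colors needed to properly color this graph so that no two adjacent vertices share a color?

3

The cycle 1-0-5-4-2-1 has odd length 5, so it cannot be 2-colored; at least 3 colors are needed.
One proper 3-coloring: 0=a, 1=b, 2=c, 3=b, 4=a, 5=b. Each edge has distinct colors on its endpoints.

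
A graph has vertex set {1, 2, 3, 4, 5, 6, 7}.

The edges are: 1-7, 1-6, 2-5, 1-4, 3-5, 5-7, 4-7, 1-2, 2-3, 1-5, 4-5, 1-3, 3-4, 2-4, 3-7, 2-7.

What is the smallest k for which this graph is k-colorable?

6

1, 2, 3, 4, 5, 7 are pairwise adjacent (a clique of size 6), so at least 6 colors are needed.
6 colors suffice: color red → {1}; color blue → {3, 6}; color green → {4}; color yellow → {7}; color purple → {5}; color orange → {2}. Every edge joins two different colors.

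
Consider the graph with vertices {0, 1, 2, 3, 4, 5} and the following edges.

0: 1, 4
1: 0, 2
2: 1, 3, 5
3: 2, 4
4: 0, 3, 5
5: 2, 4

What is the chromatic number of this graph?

3

The cycle 4-5-2-1-0-4 has odd length 5, so it cannot be 2-colored; at least 3 colors are needed.
3 colors suffice: color a → {2, 4}; color b → {1, 3, 5}; color c → {0}. Each edge has distinct colors on its endpoints.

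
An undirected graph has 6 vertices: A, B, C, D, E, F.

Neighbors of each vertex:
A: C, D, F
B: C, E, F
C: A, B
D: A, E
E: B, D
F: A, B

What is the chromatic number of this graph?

The cycle A-D-E-B-C-A has odd length 5, so it cannot be 2-colored; at least 3 colors are needed.
3 colors suffice: color 1 → {A, B}; color 2 → {C, E, F}; color 3 → {D}. Every edge joins two different colors.

3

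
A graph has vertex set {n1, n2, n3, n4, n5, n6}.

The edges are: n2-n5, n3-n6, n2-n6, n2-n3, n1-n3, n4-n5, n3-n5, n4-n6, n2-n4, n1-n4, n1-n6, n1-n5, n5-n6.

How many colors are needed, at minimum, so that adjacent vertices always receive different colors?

n1, n3, n5, n6 are pairwise adjacent (a clique of size 4), so at least 4 colors are needed.
4 colors suffice: color 1 → {n5}; color 2 → {n6}; color 3 → {n3, n4}; color 4 → {n1, n2}. Each edge has distinct colors on its endpoints.

4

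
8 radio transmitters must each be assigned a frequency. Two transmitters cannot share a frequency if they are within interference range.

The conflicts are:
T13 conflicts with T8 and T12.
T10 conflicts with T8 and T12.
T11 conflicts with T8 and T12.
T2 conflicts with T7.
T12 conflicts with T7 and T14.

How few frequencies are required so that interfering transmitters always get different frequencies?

T2 and T7 conflict, so at least 2 frequencies are needed.
2 frequencies suffice: frequency 1 → {T8, T2, T12}; frequency 2 → {T13, T10, T11, T7, T14}. Each listed conflict is separated.

2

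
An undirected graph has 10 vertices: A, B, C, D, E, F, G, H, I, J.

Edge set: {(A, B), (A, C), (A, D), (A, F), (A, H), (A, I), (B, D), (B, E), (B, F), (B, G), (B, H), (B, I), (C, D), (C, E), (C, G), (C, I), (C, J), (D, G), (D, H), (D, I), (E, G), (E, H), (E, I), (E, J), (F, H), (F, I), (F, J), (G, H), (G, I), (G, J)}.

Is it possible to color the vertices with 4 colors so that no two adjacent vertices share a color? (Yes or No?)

Yes

The chromatic number is 4. B, E, G, I are pairwise adjacent (a clique of size 4), so at least 4 colors are needed.
4 colors suffice: color 1 → {A, G}; color 2 → {B, C}; color 3 → {H, I, J}; color 4 → {D, E, F}.
That is already a proper 4-coloring.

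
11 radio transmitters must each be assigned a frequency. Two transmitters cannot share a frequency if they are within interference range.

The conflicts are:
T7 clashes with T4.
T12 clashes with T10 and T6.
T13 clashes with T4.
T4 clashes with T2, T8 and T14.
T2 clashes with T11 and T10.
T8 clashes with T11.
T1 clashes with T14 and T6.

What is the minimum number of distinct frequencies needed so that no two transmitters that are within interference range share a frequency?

3

The cycle T1-T14-T4-T2-T10-T12-T6-T1 has odd length 7, so it cannot be 2-colored; at least 3 frequencies are needed.
3 frequencies suffice: frequency 1 → {T12, T4, T1, T11}; frequency 2 → {T7, T13, T2, T8, T14, T6}; frequency 3 → {T10}. No two conflicting transmitters share a frequency.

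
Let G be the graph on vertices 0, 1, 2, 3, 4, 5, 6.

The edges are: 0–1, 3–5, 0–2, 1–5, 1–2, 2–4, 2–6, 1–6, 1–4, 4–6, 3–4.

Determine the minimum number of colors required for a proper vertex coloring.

4

1, 2, 4, 6 are pairwise adjacent (a clique of size 4), so at least 4 colors are needed.
A valid assignment using 4 colors: 0=c, 1=a, 2=b, 3=a, 4=c, 5=b, 6=d. Each edge has distinct colors on its endpoints.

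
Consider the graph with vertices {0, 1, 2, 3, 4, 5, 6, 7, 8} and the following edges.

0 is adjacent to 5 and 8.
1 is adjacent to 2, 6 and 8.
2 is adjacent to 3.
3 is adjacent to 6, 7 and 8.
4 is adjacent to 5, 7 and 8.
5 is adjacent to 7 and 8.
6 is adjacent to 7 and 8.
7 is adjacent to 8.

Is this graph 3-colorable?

No

4, 5, 7, 8 are pairwise adjacent (a clique of size 4), so at least 4 colors are needed.
So 3 colors are not enough.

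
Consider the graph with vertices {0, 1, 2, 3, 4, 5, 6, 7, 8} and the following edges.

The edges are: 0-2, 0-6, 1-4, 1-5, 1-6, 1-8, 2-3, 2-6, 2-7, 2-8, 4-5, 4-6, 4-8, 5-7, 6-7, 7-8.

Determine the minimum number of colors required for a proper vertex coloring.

1, 4, 5 form a triangle, so at least 3 colors are needed.
3 colors suffice: 0=green, 1=green, 2=red, 3=blue, 4=red, 5=blue, 6=blue, 7=green, 8=blue. Every edge joins two different colors.

3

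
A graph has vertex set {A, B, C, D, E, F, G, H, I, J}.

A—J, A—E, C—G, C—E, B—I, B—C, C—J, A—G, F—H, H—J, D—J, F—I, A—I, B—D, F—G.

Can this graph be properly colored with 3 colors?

The chromatic number is 3. The cycle C-G-F-I-B-C has odd length 5, so it cannot be 2-colored; at least 3 colors are needed.
3 colors suffice: color 1 → {B, E, F, J}; color 2 → {A, C, D, H}; color 3 → {G, I}.
That is already a proper 3-coloring.

Yes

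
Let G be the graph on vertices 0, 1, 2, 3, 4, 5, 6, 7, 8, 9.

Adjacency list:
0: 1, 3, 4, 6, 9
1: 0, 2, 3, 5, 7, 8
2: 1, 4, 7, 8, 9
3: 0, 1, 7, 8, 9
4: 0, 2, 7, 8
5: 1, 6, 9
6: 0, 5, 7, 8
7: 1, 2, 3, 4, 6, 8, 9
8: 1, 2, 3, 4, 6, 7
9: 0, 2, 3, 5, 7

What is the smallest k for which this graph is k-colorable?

1, 3, 7, 8 form a clique, so at least 4 colors are needed.
4 colors suffice: color a → {0, 5, 7}; color b → {1, 4, 6, 9}; color c → {8}; color d → {2, 3}. No two adjacent vertices share a color.

4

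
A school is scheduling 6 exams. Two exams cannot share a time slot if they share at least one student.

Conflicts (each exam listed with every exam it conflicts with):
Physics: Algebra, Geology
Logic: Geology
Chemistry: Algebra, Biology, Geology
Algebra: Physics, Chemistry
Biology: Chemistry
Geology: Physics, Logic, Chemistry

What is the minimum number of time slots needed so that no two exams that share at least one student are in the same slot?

Physics and Geology conflict, so at least 2 time slots are needed.
2 time slots suffice: time slot 1 → {Physics, Logic, Chemistry}; time slot 2 → {Algebra, Biology, Geology}. Each listed conflict is separated.

2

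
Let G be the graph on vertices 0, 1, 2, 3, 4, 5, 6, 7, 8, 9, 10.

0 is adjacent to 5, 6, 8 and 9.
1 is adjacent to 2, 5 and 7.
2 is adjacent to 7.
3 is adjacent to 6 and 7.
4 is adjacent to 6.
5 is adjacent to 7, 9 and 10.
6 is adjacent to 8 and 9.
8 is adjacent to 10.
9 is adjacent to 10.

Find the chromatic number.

3

0, 6, 8 are pairwise adjacent, so at least 3 colors are needed.
3 colors suffice: 0=b, 1=c, 2=a, 3=c, 4=b, 5=a, 6=a, 7=b, 8=c, 9=c, 10=b. Each edge has distinct colors on its endpoints.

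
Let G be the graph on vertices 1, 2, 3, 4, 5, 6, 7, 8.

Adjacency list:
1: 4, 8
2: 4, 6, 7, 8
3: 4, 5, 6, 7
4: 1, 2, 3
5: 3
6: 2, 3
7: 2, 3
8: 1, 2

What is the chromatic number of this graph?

2

3 and 5 are adjacent, so at least 2 colors are needed.
2 colors suffice: color a → {1, 2, 3}; color b → {4, 5, 6, 7, 8}. Each edge has distinct colors on its endpoints.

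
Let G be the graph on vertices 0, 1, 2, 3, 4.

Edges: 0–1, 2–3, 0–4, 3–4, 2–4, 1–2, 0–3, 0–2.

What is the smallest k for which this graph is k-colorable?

4

0, 2, 3, 4 form a clique, so at least 4 colors are needed.
A valid assignment using 4 colors: 0=a, 1=c, 2=b, 3=c, 4=d. Every edge joins two different colors.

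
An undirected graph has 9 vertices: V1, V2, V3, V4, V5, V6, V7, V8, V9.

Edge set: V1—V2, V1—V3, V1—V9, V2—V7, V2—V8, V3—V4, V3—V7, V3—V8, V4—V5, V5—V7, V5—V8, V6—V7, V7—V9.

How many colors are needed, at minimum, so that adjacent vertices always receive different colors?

V5 and V8 are adjacent, so at least 2 colors are needed.
2 colors suffice: color 1 → {V1, V4, V7, V8}; color 2 → {V2, V3, V5, V6, V9}. Every edge joins two different colors.

2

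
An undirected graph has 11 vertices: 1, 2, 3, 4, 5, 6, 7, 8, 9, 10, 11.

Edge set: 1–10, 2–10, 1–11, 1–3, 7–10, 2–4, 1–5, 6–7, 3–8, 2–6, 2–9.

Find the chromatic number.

2

2 and 9 are adjacent, so at least 2 colors are needed.
A valid assignment using 2 colors: 1=a, 2=a, 3=b, 4=b, 5=b, 6=b, 7=a, 8=a, 9=b, 10=b, 11=b. Each edge has distinct colors on its endpoints.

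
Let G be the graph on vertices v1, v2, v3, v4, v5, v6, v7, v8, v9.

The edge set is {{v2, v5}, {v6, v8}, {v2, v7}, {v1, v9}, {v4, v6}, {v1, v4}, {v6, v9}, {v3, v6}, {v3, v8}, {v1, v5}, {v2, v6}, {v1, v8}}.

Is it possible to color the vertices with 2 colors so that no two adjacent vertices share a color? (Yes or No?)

v3, v6, v8 are mutually adjacent, so at least 3 colors are needed.
So 2 colors are not enough.

No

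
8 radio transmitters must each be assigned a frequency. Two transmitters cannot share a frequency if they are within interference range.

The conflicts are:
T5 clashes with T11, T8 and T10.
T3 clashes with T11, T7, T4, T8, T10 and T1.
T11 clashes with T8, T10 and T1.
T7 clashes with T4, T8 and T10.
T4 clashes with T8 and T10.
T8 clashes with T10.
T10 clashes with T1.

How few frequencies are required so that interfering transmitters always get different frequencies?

5

T3, T7, T4, T8, T10 are mutually in conflict, so at least 5 frequencies are needed.
Using 5 frequencies: T5=2, T3=2, T11=4, T7=4, T4=5, T8=3, T10=1, T1=3. Every pair that conflicts lands in different frequencies.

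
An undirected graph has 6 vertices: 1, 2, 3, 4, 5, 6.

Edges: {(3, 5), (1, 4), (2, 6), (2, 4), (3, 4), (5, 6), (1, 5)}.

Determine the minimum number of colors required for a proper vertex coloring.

3

The cycle 6-5-1-4-2-6 has odd length 5, so it cannot be 2-colored; at least 3 colors are needed.
3 colors suffice: color red → {4, 5}; color blue → {1, 3, 6}; color green → {2}. No two adjacent vertices share a color.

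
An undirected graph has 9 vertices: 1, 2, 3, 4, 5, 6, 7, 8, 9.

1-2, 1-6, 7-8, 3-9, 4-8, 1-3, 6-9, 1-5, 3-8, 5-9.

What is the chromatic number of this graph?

1 and 2 are adjacent, so at least 2 colors are needed.
2 colors suffice: 1=red, 2=blue, 3=blue, 4=blue, 5=blue, 6=blue, 7=blue, 8=red, 9=red. Each edge has distinct colors on its endpoints.

2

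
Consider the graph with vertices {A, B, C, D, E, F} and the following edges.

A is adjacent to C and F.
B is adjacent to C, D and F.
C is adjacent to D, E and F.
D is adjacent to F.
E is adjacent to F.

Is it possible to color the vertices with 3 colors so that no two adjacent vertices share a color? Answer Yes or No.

B, C, D, F are pairwise adjacent (a clique of size 4), so at least 4 colors are needed.
So 3 colors are not enough.

No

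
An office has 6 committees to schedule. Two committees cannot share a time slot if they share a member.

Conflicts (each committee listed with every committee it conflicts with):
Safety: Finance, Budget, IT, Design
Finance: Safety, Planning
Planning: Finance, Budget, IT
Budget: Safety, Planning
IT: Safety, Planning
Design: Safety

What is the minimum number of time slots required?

Safety and IT conflict, so at least 2 time slots are needed.
Using 2 time slots: Safety=1, Finance=2, Planning=1, Budget=2, IT=2, Design=2. Each listed conflict is separated.

2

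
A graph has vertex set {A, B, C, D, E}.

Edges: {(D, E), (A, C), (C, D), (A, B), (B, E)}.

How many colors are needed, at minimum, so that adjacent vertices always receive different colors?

The cycle A-C-D-E-B-A has odd length 5, so it cannot be 2-colored; at least 3 colors are needed.
One proper 3-coloring: A=3, B=1, C=2, D=1, E=2. Each edge has distinct colors on its endpoints.

3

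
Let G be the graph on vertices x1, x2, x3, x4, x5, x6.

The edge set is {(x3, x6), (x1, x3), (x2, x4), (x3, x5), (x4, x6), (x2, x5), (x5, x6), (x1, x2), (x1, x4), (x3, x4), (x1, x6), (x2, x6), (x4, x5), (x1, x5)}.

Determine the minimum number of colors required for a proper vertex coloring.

x1, x3, x4, x5, x6 are pairwise adjacent (a clique of size 5), so at least 5 colors are needed.
5 colors suffice: x1=red, x2=purple, x3=purple, x4=yellow, x5=blue, x6=green. Each edge has distinct colors on its endpoints.

5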